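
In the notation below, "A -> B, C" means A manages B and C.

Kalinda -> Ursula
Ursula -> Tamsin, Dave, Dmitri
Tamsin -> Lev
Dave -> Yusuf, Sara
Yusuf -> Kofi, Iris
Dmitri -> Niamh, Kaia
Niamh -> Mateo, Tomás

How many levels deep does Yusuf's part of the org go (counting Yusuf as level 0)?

1

The longest chain under Yusuf runs Yusuf → Iris, which is 1 level below Yusuf.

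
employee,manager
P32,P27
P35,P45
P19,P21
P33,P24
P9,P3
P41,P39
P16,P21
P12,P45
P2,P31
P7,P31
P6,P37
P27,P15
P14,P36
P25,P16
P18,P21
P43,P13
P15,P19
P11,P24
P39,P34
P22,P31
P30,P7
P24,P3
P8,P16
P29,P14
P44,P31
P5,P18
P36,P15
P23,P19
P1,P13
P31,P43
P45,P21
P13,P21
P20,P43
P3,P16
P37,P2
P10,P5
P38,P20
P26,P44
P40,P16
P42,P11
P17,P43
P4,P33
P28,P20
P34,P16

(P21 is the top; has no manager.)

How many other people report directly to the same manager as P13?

4

P13 reports to P21. P21's other direct reports are P16, P19, P45, P18 — 4 peers.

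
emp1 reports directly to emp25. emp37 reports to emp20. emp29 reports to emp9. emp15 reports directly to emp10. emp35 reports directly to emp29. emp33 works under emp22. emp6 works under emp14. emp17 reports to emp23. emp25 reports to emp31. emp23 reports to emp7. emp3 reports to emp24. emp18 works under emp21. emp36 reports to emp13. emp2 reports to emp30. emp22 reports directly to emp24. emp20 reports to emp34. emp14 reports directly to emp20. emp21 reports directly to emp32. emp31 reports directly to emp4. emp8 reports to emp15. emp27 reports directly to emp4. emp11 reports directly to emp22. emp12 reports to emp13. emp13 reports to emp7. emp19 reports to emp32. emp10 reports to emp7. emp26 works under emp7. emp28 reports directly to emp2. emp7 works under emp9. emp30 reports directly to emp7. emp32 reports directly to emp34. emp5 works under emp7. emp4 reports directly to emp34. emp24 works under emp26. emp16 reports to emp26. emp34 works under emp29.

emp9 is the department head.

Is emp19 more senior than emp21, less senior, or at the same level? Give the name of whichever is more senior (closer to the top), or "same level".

same level

Both emp19 and emp21 are 4 levels below emp9.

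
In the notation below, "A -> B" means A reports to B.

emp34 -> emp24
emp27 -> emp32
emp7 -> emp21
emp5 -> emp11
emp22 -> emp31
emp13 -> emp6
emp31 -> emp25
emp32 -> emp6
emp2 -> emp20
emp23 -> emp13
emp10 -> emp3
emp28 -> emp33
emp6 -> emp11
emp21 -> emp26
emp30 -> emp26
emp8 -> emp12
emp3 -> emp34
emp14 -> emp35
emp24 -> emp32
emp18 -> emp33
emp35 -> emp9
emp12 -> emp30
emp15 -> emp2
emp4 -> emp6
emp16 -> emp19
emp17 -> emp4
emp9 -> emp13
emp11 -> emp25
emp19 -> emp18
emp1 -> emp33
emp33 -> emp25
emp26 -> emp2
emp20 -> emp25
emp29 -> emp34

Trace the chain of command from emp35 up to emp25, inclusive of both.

emp35 reports to emp9. emp9 reports to emp13. emp13 reports to emp6. emp6 reports to emp11. emp11 reports to emp25. emp25 is at the top.

emp35 -> emp9 -> emp13 -> emp6 -> emp11 -> emp25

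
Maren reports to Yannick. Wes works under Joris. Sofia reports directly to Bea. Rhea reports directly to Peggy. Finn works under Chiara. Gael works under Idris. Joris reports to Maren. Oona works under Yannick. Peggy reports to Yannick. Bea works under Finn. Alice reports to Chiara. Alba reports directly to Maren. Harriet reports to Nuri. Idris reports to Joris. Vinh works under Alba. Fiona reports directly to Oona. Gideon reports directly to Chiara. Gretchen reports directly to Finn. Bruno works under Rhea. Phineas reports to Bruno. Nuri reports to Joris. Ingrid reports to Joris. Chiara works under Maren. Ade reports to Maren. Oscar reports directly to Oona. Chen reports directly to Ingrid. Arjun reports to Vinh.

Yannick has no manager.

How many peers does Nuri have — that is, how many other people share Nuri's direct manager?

Nuri reports to Joris. Joris's other direct reports are Idris, Ingrid, Wes — 3 peers.

3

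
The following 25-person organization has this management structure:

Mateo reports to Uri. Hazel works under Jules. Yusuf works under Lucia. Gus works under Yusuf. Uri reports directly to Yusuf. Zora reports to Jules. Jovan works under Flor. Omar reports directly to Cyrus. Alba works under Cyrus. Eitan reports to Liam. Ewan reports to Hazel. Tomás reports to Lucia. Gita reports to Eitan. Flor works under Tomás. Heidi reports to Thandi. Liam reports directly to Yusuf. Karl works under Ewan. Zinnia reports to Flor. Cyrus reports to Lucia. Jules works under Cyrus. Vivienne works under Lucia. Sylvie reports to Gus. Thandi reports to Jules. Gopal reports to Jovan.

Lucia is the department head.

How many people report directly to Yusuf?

Yusuf directly manages Liam, Gus, Uri. That is 3 direct reports.

3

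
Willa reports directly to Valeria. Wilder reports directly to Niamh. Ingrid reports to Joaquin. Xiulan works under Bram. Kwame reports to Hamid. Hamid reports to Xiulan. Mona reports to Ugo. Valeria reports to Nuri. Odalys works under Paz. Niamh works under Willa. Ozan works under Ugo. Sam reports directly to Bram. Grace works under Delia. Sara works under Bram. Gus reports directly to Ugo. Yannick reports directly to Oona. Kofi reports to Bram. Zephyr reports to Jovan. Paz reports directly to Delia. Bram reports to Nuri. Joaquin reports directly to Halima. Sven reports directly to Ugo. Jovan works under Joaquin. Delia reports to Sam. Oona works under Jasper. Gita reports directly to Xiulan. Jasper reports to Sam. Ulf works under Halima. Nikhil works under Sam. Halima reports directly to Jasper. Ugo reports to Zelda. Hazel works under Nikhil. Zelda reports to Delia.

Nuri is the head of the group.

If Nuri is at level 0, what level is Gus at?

Chain from Gus up to Nuri: Gus → Ugo → Zelda → Delia → Sam → Bram → Nuri. That is 6 steps up, so Gus is 6 levels below Nuri.

6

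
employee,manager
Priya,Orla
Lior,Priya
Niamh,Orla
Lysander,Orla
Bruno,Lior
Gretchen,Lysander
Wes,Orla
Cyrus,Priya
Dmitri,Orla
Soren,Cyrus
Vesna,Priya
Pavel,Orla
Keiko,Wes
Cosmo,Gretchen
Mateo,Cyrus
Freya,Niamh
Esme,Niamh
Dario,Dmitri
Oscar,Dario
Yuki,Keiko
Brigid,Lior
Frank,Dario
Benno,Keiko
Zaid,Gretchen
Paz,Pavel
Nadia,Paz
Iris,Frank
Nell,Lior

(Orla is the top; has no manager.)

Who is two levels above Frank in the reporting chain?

Dmitri

Frank reports to Dario, and Dario reports to Dmitri. So Frank's skip-level manager is Dmitri.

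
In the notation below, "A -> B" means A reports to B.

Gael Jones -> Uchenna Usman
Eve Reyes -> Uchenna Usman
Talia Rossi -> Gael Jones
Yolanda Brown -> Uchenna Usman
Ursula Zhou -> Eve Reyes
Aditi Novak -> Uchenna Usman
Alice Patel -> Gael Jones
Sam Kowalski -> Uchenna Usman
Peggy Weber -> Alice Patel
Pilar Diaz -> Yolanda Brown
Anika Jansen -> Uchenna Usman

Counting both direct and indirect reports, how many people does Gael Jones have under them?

3

Gael Jones directly manages Talia Rossi, Alice Patel. Talia Rossi has no reports. Under Alice Patel: Peggy Weber (1). So Gael Jones's organization is 2 direct reports plus everyone under them: 1 + 2 = 3.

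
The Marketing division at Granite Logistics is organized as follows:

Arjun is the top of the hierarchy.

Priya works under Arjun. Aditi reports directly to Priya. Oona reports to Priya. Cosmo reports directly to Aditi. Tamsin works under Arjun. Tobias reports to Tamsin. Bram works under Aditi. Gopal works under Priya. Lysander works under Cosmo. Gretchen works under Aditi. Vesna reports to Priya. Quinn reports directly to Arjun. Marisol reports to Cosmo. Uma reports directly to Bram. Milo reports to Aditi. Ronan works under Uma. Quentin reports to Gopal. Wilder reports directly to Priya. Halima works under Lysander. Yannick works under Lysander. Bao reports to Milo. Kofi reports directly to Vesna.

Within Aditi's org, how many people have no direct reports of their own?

6

The people in Aditi's organization with no one reporting to them are Bao, Gretchen, Ronan, Marisol, Yannick, Halima. That is 6.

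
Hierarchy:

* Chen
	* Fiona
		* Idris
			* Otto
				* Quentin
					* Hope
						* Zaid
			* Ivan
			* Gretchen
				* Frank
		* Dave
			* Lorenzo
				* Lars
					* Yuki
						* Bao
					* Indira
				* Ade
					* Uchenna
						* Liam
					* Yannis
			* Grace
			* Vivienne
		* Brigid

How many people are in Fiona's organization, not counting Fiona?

Fiona directly manages Idris, Dave, Brigid. Under Idris: Gretchen, Frank, Ivan, Otto, Quentin, Hope, Zaid (7). Under Dave: Vivienne, Grace, Lorenzo, Ade, Yannis, Uchenna, Liam, Lars, Indira, Yuki, Bao (11). Brigid has no reports. So Fiona's organization is 3 direct reports plus everyone under them: 8 + 12 + 1 = 21.

21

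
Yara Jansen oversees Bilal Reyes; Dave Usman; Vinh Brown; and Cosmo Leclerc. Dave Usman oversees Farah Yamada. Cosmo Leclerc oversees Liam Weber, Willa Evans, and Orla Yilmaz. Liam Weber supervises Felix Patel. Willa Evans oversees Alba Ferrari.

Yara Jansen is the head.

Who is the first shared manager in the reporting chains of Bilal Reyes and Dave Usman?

Yara Jansen

Bilal Reyes's chain of managers is Yara Jansen. Dave Usman's chain of managers is Yara Jansen. The first manager that appears in both chains is Yara Jansen.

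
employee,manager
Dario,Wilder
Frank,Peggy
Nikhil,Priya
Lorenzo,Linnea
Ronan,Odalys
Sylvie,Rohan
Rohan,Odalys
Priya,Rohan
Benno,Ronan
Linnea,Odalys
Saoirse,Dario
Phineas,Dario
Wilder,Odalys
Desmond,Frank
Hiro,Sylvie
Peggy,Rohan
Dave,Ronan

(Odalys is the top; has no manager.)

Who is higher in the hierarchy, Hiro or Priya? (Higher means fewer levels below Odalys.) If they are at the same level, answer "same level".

Priya

Hiro is 3 levels below Odalys; Priya is 2. Priya is higher.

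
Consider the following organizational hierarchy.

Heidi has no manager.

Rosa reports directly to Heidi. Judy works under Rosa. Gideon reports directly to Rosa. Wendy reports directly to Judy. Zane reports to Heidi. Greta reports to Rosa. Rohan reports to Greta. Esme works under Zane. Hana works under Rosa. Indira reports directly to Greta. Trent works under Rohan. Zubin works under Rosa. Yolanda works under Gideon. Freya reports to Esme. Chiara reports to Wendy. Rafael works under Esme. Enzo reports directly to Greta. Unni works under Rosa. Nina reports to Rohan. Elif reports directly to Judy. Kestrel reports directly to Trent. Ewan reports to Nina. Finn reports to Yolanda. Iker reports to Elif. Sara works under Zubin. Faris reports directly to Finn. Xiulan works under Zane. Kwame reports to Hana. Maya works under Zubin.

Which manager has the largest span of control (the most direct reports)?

Rosa

Direct-report counts: Heidi has 2; Zane has 2; Esme has 2; Rosa has 6; Zubin has 2; Hana has 1; Greta has 3; Rohan has 2; Nina has 1; Trent has 1; Gideon has 1; Yolanda has 1; Finn has 1; Judy has 2; Elif has 1; Wendy has 1. The largest is 6, held by Rosa.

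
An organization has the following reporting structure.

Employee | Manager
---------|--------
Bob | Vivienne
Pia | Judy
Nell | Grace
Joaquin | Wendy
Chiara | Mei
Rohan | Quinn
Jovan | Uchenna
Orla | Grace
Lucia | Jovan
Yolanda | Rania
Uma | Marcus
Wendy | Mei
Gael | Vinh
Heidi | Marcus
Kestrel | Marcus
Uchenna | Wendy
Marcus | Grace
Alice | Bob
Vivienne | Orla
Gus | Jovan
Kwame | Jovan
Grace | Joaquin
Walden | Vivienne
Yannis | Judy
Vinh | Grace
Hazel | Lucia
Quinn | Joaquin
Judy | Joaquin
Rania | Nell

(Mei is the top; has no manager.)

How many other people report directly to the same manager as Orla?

3

Orla reports to Grace. Grace's other direct reports are Marcus, Nell, Vinh — 3 peers.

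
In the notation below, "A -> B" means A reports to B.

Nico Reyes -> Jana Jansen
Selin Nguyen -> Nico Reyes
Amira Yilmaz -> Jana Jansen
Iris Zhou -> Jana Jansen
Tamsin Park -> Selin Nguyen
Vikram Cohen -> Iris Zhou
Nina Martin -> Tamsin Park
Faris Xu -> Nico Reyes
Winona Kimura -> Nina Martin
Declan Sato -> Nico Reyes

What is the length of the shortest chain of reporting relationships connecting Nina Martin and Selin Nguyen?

Nina Martin is in Selin Nguyen's organization: the chain from Nina Martin up to Selin Nguyen is Nina Martin → Tamsin Park → Selin Nguyen, which is 2 links.

2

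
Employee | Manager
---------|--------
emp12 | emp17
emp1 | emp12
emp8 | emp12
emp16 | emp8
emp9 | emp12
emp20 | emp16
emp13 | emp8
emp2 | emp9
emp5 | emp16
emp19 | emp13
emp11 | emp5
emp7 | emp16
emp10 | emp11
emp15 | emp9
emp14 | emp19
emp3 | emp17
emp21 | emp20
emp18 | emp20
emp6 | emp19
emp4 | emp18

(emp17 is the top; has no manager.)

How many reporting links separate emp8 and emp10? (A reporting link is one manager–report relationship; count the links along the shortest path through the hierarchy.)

emp10 is in emp8's organization: the chain from emp10 up to emp8 is emp10 → emp11 → emp5 → emp16 → emp8, which is 4 links.

4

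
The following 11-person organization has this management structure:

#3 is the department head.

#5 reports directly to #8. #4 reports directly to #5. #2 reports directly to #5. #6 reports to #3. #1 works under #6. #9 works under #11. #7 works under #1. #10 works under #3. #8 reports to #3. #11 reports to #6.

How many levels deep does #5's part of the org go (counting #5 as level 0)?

1

The longest chain under #5 runs #5 → #4, which is 1 level below #5.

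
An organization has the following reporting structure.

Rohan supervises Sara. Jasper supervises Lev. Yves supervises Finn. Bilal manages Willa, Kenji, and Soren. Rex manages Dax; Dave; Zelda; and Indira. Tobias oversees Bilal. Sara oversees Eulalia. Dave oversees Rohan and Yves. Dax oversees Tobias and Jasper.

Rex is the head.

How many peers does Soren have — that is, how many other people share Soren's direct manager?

Soren reports to Bilal. Bilal's other direct reports are Willa, Kenji — 2 peers.

2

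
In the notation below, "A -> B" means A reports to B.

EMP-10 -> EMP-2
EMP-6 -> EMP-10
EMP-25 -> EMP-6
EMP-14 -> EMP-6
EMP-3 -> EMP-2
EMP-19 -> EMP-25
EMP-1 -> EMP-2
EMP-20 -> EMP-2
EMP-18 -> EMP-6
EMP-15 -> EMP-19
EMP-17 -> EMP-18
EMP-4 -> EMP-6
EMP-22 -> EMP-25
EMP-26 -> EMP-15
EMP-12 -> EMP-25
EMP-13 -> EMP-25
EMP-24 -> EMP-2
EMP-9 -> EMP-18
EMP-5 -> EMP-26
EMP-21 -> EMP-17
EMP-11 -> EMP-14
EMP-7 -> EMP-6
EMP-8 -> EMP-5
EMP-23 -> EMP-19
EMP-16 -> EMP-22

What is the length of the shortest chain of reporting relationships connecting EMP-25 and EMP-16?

EMP-16 is in EMP-25's organization: the chain from EMP-16 up to EMP-25 is EMP-16 → EMP-22 → EMP-25, which is 2 links.

2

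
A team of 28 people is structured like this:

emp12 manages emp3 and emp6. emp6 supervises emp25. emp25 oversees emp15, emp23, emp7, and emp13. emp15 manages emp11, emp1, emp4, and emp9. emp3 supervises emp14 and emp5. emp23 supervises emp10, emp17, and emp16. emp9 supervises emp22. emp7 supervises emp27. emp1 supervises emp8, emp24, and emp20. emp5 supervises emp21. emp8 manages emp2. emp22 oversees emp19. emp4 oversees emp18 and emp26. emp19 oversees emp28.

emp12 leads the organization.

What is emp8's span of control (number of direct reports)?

1

emp8 directly manages emp2. That is 1 direct report.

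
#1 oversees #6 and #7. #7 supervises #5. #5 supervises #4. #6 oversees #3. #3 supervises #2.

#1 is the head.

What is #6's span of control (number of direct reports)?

#6 directly manages #3. That is 1 direct report.

1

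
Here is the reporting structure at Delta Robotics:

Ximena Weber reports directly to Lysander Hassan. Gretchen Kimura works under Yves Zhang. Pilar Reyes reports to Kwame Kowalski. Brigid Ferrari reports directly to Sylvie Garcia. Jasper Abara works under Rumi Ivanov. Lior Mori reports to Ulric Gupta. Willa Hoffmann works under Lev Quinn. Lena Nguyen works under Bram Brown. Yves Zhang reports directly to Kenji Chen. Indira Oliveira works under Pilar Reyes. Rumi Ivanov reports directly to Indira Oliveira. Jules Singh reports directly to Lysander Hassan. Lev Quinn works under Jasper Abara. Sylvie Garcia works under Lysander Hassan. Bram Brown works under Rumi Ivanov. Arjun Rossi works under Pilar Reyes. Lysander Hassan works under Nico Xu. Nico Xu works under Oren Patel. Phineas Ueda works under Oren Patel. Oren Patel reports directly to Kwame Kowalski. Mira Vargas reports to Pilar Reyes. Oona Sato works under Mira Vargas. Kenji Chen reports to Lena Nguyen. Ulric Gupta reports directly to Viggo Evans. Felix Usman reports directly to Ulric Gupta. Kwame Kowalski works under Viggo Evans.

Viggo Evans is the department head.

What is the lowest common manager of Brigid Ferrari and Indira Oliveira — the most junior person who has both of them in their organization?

Kwame Kowalski

Brigid Ferrari's chain of managers is Sylvie Garcia, Lysander Hassan, Nico Xu, Oren Patel, Kwame Kowalski, Viggo Evans. Indira Oliveira's chain of managers is Pilar Reyes, Kwame Kowalski, Viggo Evans. The first manager that appears in both chains is Kwame Kowalski.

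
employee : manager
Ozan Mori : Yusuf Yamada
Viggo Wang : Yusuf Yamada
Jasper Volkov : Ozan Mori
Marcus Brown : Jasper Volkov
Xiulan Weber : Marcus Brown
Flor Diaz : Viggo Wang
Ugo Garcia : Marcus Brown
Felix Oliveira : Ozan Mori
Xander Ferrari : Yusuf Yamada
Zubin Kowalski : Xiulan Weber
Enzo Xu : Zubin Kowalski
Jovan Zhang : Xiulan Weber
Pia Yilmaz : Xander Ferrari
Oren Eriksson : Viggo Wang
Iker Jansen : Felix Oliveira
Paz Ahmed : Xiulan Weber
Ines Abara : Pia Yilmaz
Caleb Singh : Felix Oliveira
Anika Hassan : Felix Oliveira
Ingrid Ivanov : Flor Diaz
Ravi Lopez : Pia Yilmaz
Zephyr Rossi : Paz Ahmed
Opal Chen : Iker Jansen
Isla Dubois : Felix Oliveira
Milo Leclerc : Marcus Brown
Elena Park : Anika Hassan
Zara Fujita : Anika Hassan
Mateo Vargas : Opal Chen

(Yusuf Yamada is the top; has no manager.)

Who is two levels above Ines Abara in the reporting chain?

Xander Ferrari

Ines Abara reports to Pia Yilmaz, and Pia Yilmaz reports to Xander Ferrari. So Ines Abara's skip-level manager is Xander Ferrari.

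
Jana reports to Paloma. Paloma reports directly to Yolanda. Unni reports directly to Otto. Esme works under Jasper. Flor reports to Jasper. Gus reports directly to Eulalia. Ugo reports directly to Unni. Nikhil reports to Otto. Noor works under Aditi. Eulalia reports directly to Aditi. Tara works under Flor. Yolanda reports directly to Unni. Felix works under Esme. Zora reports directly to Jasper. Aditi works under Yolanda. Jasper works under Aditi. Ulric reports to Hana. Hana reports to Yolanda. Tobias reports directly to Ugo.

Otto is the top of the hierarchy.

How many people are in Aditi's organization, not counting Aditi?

9

Aditi directly manages Jasper, Eulalia, Noor. Under Jasper: Zora, Esme, Felix, Flor, Tara (5). Under Eulalia: Gus (1). Noor has no reports. So Aditi's organization is 3 direct reports plus everyone under them: 6 + 2 + 1 = 9.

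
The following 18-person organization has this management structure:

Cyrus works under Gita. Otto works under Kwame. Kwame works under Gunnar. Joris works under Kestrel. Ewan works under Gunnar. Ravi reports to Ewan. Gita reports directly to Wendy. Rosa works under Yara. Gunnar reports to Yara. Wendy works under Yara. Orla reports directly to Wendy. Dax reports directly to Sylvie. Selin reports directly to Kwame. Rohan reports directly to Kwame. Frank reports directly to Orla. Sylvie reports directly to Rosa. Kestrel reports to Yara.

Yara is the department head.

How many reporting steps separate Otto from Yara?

3

Chain from Otto up to Yara: Otto → Kwame → Gunnar → Yara. That is 3 steps up, so Otto is 3 levels below Yara.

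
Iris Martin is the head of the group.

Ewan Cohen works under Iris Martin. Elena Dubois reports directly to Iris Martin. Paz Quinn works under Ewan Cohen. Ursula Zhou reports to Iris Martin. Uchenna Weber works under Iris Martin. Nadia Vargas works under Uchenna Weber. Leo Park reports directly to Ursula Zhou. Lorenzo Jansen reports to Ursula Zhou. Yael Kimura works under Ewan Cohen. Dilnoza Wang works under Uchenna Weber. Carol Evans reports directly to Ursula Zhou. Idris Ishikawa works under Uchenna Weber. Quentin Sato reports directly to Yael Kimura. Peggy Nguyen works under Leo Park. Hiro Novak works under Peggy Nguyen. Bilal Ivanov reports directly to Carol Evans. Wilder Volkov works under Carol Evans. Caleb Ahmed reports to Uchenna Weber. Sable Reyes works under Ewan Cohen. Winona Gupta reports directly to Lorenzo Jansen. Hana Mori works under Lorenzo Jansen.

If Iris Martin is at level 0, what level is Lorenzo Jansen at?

2

Chain from Lorenzo Jansen up to Iris Martin: Lorenzo Jansen → Ursula Zhou → Iris Martin. That is 2 steps up, so Lorenzo Jansen is 2 levels below Iris Martin.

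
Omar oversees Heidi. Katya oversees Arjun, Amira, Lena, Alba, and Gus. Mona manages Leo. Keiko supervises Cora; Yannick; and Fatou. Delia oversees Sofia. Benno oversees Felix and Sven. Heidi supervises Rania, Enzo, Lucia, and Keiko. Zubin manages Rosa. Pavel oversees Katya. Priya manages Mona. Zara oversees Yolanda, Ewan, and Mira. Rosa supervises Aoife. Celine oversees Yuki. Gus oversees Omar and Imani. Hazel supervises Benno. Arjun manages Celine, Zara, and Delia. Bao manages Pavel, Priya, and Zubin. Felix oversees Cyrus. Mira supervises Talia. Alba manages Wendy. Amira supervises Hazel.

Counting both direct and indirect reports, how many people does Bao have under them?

38

Bao directly manages Pavel, Priya, Zubin. Under Pavel: Katya, Alba, Wendy, Amira, Hazel, Benno, Sven, Felix, Cyrus, Lena, Gus, Imani, Omar, Heidi, Enzo, Rania, Keiko, Fatou, Yannick, Cora, Lucia, Arjun, Delia, Sofia, Zara, Mira, Talia, Ewan, Yolanda, Celine, Yuki (31). Under Priya: Mona, Leo (2). Under Zubin: Rosa, Aoife (2). So Bao's organization is 3 direct reports plus everyone under them: 32 + 3 + 3 = 38.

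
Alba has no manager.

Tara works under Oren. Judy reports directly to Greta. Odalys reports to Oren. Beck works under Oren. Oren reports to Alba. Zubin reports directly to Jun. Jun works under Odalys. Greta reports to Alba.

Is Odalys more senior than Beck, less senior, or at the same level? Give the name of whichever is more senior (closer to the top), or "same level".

same level

Both Odalys and Beck are 2 levels below Alba.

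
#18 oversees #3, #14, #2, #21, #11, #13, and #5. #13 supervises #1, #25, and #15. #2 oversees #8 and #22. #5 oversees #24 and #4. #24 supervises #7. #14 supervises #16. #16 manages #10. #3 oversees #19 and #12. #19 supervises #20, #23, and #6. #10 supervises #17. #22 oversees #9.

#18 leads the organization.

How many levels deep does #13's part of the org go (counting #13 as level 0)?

1

The longest chain under #13 runs #13 → #15, which is 1 level below #13.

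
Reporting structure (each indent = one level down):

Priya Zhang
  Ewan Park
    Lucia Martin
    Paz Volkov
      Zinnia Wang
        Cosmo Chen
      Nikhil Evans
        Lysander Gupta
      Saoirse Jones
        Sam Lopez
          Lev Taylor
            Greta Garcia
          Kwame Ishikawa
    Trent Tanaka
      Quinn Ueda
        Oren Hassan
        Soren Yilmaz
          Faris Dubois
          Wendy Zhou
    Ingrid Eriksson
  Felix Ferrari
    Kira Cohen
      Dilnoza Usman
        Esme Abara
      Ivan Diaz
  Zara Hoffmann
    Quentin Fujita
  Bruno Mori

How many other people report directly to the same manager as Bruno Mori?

Bruno Mori reports to Priya Zhang. Priya Zhang's other direct reports are Ewan Park, Felix Ferrari, Zara Hoffmann — 3 peers.

3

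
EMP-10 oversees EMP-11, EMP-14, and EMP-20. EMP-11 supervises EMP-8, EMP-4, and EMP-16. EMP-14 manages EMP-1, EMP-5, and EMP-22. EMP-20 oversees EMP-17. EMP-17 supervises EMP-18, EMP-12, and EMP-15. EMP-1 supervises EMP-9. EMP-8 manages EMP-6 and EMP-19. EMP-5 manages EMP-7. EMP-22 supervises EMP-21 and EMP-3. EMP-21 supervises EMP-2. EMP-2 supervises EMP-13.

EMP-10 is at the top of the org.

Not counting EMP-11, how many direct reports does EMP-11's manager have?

EMP-11 reports to EMP-10. EMP-10's other direct reports are EMP-14, EMP-20 — 2 peers.

2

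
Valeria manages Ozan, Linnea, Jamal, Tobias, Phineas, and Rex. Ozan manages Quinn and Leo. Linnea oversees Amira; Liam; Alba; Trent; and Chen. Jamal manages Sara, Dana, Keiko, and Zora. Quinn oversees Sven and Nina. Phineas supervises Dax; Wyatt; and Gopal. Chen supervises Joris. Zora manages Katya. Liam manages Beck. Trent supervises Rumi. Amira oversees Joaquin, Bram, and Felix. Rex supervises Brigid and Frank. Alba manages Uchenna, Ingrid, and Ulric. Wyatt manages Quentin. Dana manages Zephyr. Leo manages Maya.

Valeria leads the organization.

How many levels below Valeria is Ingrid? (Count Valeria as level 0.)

3

Chain from Ingrid up to Valeria: Ingrid → Alba → Linnea → Valeria. That is 3 steps up, so Ingrid is 3 levels below Valeria.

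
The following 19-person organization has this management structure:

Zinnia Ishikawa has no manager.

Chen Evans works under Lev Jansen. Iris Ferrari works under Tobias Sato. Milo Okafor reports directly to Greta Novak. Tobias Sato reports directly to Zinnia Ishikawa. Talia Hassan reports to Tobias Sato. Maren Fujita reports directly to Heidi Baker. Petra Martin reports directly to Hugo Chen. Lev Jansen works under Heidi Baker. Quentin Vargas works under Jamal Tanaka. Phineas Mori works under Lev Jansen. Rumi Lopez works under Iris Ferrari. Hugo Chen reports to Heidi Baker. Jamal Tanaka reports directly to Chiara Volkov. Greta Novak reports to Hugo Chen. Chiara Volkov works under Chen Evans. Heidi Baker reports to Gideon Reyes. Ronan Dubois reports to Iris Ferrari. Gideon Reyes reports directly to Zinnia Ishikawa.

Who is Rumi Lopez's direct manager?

Rumi Lopez reports directly to Iris Ferrari.

Iris Ferrari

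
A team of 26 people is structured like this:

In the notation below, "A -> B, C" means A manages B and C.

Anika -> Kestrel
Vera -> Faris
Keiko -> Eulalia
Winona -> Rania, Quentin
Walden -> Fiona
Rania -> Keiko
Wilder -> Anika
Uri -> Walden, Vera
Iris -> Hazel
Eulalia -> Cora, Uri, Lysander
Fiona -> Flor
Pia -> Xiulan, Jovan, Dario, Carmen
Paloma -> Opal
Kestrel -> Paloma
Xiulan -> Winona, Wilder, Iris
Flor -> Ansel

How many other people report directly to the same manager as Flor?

0

Flor reports to Fiona, and Fiona has no other direct reports. Flor has 0 peers.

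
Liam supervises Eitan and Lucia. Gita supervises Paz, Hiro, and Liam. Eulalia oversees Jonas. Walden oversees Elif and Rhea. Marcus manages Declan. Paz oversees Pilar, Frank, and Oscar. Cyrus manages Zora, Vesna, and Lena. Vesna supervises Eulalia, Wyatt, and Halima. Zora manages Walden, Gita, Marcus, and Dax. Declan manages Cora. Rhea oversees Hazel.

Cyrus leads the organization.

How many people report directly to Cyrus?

Cyrus directly manages Zora, Vesna, Lena. That is 3 direct reports.

3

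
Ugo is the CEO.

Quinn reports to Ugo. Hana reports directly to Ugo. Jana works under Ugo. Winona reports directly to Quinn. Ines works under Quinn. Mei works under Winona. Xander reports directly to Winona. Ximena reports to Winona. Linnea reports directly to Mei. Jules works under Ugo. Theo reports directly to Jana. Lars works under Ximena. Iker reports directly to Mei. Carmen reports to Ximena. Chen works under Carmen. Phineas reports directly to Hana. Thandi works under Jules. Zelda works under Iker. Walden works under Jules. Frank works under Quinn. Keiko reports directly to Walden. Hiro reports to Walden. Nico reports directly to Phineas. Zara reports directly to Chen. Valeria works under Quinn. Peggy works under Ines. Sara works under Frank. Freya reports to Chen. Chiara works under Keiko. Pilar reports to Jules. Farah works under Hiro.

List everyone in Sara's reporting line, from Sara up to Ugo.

Sara reports to Frank. Frank reports to Quinn. Quinn reports to Ugo. Ugo is at the top.

Sara -> Frank -> Quinn -> Ugo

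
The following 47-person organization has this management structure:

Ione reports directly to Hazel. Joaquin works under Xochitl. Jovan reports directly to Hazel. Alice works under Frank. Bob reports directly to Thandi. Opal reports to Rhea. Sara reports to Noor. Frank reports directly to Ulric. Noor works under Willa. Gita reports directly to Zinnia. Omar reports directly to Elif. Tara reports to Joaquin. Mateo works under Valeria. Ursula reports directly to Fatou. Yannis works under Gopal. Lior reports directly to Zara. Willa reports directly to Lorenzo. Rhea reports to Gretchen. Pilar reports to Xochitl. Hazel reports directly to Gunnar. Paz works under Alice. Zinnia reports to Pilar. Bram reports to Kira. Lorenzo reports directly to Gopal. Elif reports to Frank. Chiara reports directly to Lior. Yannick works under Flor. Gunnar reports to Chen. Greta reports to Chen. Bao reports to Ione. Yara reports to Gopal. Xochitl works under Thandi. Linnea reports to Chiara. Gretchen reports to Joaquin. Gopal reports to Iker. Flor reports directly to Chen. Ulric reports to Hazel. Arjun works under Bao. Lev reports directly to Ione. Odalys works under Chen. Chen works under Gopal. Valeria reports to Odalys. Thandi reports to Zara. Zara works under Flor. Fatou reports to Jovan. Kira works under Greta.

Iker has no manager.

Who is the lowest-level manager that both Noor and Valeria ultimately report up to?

Gopal

Noor's chain of managers is Willa, Lorenzo, Gopal, Iker. Valeria's chain of managers is Odalys, Chen, Gopal, Iker. The first manager that appears in both chains is Gopal.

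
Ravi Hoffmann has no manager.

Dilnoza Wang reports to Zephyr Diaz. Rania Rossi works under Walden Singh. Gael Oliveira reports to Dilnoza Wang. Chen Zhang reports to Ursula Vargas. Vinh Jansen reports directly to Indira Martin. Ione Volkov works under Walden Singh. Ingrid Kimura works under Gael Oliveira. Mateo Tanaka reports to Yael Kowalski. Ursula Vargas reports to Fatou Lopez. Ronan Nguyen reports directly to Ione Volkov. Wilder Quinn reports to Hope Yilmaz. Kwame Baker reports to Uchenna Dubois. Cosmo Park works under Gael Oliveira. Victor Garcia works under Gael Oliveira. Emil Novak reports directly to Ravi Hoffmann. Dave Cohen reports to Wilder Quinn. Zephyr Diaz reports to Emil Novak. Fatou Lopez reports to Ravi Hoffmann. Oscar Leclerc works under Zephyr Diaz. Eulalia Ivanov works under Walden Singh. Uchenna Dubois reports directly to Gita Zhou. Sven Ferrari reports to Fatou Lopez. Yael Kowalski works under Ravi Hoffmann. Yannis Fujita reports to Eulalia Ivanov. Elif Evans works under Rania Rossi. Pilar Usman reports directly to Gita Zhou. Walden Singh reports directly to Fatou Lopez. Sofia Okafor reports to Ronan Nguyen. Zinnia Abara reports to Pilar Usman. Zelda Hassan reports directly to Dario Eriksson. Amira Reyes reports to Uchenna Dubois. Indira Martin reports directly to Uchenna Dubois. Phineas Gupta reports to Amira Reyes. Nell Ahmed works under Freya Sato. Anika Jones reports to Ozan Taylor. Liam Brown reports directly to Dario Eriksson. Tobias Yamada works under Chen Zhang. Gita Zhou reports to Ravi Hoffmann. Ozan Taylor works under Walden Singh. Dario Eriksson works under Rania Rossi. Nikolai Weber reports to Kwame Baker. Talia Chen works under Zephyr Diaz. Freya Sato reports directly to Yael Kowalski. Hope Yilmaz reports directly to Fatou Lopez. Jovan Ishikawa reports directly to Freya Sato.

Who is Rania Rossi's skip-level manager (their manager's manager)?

Fatou Lopez

Rania Rossi reports to Walden Singh, and Walden Singh reports to Fatou Lopez. So Rania Rossi's skip-level manager is Fatou Lopez.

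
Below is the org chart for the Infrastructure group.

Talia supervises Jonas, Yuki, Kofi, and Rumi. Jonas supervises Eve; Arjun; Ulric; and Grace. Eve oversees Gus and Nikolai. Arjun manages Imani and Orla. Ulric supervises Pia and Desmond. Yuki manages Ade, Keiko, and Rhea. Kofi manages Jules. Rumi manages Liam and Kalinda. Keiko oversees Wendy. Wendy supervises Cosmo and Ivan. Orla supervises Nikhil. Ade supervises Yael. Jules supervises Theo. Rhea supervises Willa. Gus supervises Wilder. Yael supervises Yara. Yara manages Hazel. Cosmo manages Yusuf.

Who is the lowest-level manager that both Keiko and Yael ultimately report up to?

Keiko's chain of managers is Yuki, Talia. Yael's chain of managers is Ade, Yuki, Talia. The first manager that appears in both chains is Yuki.

Yuki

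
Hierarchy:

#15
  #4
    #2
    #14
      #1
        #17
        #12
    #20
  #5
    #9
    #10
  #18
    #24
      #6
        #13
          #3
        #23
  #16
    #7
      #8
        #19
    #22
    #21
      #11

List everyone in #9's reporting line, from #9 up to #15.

#9 -> #5 -> #15

#9 reports to #5. #5 reports to #15. #15 is at the top.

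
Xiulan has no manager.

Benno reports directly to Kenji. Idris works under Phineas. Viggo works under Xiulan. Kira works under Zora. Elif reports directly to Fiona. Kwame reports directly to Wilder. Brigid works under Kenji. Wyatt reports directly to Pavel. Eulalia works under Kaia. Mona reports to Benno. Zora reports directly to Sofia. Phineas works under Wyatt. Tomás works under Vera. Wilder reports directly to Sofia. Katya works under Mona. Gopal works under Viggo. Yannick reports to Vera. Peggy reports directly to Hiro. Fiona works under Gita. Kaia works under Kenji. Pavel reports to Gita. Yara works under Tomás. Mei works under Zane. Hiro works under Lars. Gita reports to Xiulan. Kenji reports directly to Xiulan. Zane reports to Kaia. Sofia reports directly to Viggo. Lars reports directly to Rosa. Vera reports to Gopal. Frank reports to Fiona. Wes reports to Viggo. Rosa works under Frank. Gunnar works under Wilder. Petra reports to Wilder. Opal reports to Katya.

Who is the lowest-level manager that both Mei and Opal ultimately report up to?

Mei's chain of managers is Zane, Kaia, Kenji, Xiulan. Opal's chain of managers is Katya, Mona, Benno, Kenji, Xiulan. The first manager that appears in both chains is Kenji.

Kenji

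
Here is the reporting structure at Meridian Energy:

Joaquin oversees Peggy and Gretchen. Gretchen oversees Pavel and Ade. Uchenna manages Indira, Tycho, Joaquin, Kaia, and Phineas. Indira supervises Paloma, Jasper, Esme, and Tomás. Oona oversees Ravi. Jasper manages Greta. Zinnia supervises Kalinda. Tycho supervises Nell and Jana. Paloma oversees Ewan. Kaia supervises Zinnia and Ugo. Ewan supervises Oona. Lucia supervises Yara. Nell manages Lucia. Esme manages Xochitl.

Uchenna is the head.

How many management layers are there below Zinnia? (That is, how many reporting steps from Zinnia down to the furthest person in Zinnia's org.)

1

The longest chain under Zinnia runs Zinnia → Kalinda, which is 1 level below Zinnia.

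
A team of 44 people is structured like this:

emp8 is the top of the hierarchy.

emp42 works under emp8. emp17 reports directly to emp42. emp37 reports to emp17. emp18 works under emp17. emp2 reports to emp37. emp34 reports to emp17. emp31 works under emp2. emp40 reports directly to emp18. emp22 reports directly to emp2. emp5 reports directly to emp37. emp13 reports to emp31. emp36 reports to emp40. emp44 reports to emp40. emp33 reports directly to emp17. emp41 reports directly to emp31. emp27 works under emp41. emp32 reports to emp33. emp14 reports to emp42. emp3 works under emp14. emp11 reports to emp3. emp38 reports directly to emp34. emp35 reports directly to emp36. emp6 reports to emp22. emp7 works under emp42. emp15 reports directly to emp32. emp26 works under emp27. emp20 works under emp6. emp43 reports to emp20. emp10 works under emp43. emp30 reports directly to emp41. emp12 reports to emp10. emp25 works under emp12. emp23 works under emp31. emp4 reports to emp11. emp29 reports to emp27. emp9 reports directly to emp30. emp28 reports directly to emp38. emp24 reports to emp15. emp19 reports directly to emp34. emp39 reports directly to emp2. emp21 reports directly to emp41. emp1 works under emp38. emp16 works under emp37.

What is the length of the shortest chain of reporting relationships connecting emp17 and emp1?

3

emp1 is in emp17's organization: the chain from emp1 up to emp17 is emp1 → emp38 → emp34 → emp17, which is 3 links.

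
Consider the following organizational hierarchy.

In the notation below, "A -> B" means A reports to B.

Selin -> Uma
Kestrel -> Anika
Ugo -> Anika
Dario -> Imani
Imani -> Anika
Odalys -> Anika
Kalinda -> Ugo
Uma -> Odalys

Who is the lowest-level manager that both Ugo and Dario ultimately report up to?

Anika

Ugo's chain of managers is Anika. Dario's chain of managers is Imani, Anika. The first manager that appears in both chains is Anika.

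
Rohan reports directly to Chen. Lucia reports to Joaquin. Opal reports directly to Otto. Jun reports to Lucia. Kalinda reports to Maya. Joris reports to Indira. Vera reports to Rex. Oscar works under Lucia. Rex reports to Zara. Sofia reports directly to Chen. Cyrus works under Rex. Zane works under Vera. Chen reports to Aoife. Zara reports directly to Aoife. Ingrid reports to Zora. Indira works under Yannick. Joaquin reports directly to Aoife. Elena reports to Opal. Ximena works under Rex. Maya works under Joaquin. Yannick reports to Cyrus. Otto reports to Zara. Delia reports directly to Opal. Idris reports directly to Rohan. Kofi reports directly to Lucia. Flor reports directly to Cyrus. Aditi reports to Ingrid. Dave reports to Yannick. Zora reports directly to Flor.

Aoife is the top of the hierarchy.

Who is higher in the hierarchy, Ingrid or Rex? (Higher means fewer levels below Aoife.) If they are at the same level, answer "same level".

Ingrid is 6 levels below Aoife; Rex is 2. Rex is higher.

Rex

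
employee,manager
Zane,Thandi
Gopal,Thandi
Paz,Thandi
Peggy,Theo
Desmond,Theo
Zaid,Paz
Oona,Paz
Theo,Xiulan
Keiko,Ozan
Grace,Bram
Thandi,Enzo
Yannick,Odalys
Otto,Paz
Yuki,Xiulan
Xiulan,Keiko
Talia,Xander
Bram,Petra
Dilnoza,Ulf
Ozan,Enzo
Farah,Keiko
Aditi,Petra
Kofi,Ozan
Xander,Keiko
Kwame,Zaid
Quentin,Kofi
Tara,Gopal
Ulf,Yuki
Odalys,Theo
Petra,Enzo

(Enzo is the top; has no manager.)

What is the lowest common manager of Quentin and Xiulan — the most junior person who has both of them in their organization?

Quentin's chain of managers is Kofi, Ozan, Enzo. Xiulan's chain of managers is Keiko, Ozan, Enzo. The first manager that appears in both chains is Ozan.

Ozan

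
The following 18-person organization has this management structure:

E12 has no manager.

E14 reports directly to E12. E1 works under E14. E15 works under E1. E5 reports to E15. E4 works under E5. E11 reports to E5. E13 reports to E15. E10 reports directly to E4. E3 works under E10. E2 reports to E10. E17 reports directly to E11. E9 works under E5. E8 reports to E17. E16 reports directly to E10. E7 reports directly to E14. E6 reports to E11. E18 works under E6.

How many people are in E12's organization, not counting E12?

17

E12 directly manages E14. Under E14: E7, E1, E15, E13, E5, E9, E11, E6, E18, E17, E8, E4, E10, E16, E2, E3 (16). That's 17 in total.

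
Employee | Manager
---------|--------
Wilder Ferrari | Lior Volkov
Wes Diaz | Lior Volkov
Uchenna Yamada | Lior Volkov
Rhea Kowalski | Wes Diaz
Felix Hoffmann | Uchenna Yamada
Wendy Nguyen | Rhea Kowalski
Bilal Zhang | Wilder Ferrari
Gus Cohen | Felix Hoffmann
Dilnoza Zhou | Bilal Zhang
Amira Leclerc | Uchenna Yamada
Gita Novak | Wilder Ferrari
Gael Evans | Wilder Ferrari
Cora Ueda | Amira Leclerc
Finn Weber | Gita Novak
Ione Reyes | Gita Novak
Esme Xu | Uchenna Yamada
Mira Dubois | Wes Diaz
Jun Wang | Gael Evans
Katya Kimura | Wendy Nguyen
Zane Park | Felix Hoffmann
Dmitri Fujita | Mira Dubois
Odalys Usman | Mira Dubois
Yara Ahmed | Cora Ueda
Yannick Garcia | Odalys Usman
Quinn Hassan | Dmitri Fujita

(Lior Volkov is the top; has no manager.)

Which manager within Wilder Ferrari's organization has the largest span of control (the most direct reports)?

Direct-report counts within Wilder Ferrari's organization: Wilder Ferrari has 3; Gael Evans has 1; Gita Novak has 2; Bilal Zhang has 1. The largest is 3, held by Wilder Ferrari.

Wilder Ferrari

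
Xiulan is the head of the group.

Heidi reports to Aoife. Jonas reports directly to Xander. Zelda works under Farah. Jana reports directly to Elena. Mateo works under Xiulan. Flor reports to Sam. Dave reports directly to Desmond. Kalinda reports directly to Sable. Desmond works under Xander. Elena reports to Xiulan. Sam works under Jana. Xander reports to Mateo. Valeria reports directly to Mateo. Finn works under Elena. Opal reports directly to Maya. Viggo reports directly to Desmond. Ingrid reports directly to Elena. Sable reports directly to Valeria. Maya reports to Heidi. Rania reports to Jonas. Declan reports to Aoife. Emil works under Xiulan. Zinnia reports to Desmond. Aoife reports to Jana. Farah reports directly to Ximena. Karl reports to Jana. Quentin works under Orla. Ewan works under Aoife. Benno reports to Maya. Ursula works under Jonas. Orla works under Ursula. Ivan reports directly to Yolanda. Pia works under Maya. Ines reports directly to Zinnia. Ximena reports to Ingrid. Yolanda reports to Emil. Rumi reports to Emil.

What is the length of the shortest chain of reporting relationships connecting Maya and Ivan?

8

Maya is 5 levels below Xiulan, and Ivan is 3 levels below Xiulan (their lowest common manager). The shortest path runs up from Maya to Xiulan and back down to Ivan: 5 + 3 = 8 links.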